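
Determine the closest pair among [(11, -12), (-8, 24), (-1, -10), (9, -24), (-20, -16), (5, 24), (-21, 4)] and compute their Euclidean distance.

Computing all pairwise distances among 7 points:

d((11, -12), (-8, 24)) = 40.7063
d((11, -12), (-1, -10)) = 12.1655 <-- minimum
d((11, -12), (9, -24)) = 12.1655 <-- minimum
d((11, -12), (-20, -16)) = 31.257
d((11, -12), (5, 24)) = 36.4966
d((11, -12), (-21, 4)) = 35.7771
d((-8, 24), (-1, -10)) = 34.7131
d((-8, 24), (9, -24)) = 50.9215
d((-8, 24), (-20, -16)) = 41.7612
d((-8, 24), (5, 24)) = 13.0
d((-8, 24), (-21, 4)) = 23.8537
d((-1, -10), (9, -24)) = 17.2047
d((-1, -10), (-20, -16)) = 19.9249
d((-1, -10), (5, 24)) = 34.5254
d((-1, -10), (-21, 4)) = 24.4131
d((9, -24), (-20, -16)) = 30.0832
d((9, -24), (5, 24)) = 48.1664
d((9, -24), (-21, 4)) = 41.0366
d((-20, -16), (5, 24)) = 47.1699
d((-20, -16), (-21, 4)) = 20.025
d((5, 24), (-21, 4)) = 32.8024

Minimum distance: 12.1655 (tie among 2 pairs: (11, -12) and (-1, -10); (11, -12) and (9, -24))

The minimum Euclidean distance is 12.1655. There is a tie: 2 pairs achieve this minimum — (11, -12) and (-1, -10); (11, -12) and (9, -24). Any of these is a valid closest pair. For 7 points, brute-force pairwise comparison is shown above. For large n, the divide-and-conquer algorithm (sort by x, recurse on halves, check the dividing strip) achieves O(n log n).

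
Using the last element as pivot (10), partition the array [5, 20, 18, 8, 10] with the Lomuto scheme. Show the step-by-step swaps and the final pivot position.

Lomuto partition with pivot = 10:

Initial array: [5, 20, 18, 8, 10]

arr[0]=5 <= 10: swap with position 0, array becomes [5, 20, 18, 8, 10]
arr[1]=20 > 10: no swap
arr[2]=18 > 10: no swap
arr[3]=8 <= 10: swap with position 1, array becomes [5, 8, 18, 20, 10]

Place pivot at position 2: [5, 8, 10, 20, 18]
Pivot position: 2

After partitioning with pivot 10, the array becomes [5, 8, 10, 20, 18]. The pivot is placed at index 2. All elements to the left of the pivot are <= 10, and all elements to the right are > 10.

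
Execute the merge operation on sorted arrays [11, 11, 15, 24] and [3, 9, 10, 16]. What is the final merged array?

Merging process:

Compare 11 vs 3: take 3 from right. Merged: [3]
Compare 11 vs 9: take 9 from right. Merged: [3, 9]
Compare 11 vs 10: take 10 from right. Merged: [3, 9, 10]
Compare 11 vs 16: take 11 from left. Merged: [3, 9, 10, 11]
Compare 11 vs 16: take 11 from left. Merged: [3, 9, 10, 11, 11]
Compare 15 vs 16: take 15 from left. Merged: [3, 9, 10, 11, 11, 15]
Compare 24 vs 16: take 16 from right. Merged: [3, 9, 10, 11, 11, 15, 16]
Append remaining from left: [24]. Merged: [3, 9, 10, 11, 11, 15, 16, 24]

Final merged array: [3, 9, 10, 11, 11, 15, 16, 24]
Total comparisons: 7

The merged array is [3, 9, 10, 11, 11, 15, 16, 24], requiring 7 comparisons. The merge step runs in O(n) time where n is the total number of elements.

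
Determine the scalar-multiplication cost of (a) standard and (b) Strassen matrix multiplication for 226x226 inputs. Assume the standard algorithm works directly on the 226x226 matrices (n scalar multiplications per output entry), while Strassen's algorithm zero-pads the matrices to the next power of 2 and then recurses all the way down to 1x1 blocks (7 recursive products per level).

Matrix multiplication for 226x226 matrices:

Strassen's algorithm requires power-of-2 dimensions. Pad 226x226 to 256x256 (next power of 2).

Standard algorithm: 226^3 = 11543176 multiplications
Strassen's algorithm: 7^(log2(256)) = 7^8 = 5764801 multiplications
Savings: 11543176 - 5764801 = 5778375 multiplications

Standard: 11543176 multiplications (226^3). Strassen: 5764801 multiplications (7^8, after padding to 256x256). Strassen reduces 8 recursive multiplications to 7 at each level.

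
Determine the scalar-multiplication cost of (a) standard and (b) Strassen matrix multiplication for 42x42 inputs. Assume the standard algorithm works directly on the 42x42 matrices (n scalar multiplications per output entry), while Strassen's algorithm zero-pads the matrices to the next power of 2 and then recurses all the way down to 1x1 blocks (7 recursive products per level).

Matrix multiplication for 42x42 matrices:

Strassen's algorithm requires power-of-2 dimensions. Pad 42x42 to 64x64 (next power of 2).

Standard algorithm: 42^3 = 74088 multiplications
Strassen's algorithm: 7^(log2(64)) = 7^6 = 117649 multiplications
Difference: 74088 - 117649 = -43561 (Strassen uses MORE here due to padding overhead — for small or just-over-power-of-2 n, padding can outweigh the per-level savings)

Standard: 74088 multiplications (42^3). Strassen: 117649 multiplications (7^6, after padding to 64x64). Strassen reduces 8 recursive multiplications to 7 at each level.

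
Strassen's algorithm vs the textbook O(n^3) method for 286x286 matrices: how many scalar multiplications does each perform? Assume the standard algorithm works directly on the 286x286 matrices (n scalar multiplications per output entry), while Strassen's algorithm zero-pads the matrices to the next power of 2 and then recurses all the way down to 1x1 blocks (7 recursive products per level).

Matrix multiplication for 286x286 matrices:

Strassen's algorithm requires power-of-2 dimensions. Pad 286x286 to 512x512 (next power of 2).

Standard algorithm: 286^3 = 23393656 multiplications
Strassen's algorithm: 7^(log2(512)) = 7^9 = 40353607 multiplications
Difference: 23393656 - 40353607 = -16959951 (Strassen uses MORE here due to padding overhead — for small or just-over-power-of-2 n, padding can outweigh the per-level savings)

Standard: 23393656 multiplications (286^3). Strassen: 40353607 multiplications (7^9, after padding to 512x512). Strassen reduces 8 recursive multiplications to 7 at each level.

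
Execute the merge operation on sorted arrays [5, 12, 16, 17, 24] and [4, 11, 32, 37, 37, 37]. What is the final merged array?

Merging process:

Compare 5 vs 4: take 4 from right. Merged: [4]
Compare 5 vs 11: take 5 from left. Merged: [4, 5]
Compare 12 vs 11: take 11 from right. Merged: [4, 5, 11]
Compare 12 vs 32: take 12 from left. Merged: [4, 5, 11, 12]
Compare 16 vs 32: take 16 from left. Merged: [4, 5, 11, 12, 16]
Compare 17 vs 32: take 17 from left. Merged: [4, 5, 11, 12, 16, 17]
Compare 24 vs 32: take 24 from left. Merged: [4, 5, 11, 12, 16, 17, 24]
Append remaining from right: [32, 37, 37, 37]. Merged: [4, 5, 11, 12, 16, 17, 24, 32, 37, 37, 37]

Final merged array: [4, 5, 11, 12, 16, 17, 24, 32, 37, 37, 37]
Total comparisons: 7

The merged array is [4, 5, 11, 12, 16, 17, 24, 32, 37, 37, 37], requiring 7 comparisons. The merge step runs in O(n) time where n is the total number of elements.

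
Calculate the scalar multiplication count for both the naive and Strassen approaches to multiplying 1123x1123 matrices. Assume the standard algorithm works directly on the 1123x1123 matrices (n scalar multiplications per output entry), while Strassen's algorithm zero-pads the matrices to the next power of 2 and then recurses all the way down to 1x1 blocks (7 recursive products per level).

Matrix multiplication for 1123x1123 matrices:

Strassen's algorithm requires power-of-2 dimensions. Pad 1123x1123 to 2048x2048 (next power of 2).

Standard algorithm: 1123^3 = 1416247867 multiplications
Strassen's algorithm: 7^(log2(2048)) = 7^11 = 1977326743 multiplications
Difference: 1416247867 - 1977326743 = -561078876 (Strassen uses MORE here due to padding overhead — for small or just-over-power-of-2 n, padding can outweigh the per-level savings)

Standard: 1416247867 multiplications (1123^3). Strassen: 1977326743 multiplications (7^11, after padding to 2048x2048). Strassen reduces 8 recursive multiplications to 7 at each level.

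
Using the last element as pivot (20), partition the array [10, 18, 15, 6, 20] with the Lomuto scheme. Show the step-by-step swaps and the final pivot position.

Lomuto partition with pivot = 20:

Initial array: [10, 18, 15, 6, 20]

arr[0]=10 <= 20: swap with position 0, array becomes [10, 18, 15, 6, 20]
arr[1]=18 <= 20: swap with position 1, array becomes [10, 18, 15, 6, 20]
arr[2]=15 <= 20: swap with position 2, array becomes [10, 18, 15, 6, 20]
arr[3]=6 <= 20: swap with position 3, array becomes [10, 18, 15, 6, 20]

Place pivot at position 4: [10, 18, 15, 6, 20]
Pivot position: 4

After partitioning with pivot 20, the array becomes [10, 18, 15, 6, 20]. The pivot is placed at index 4. All elements to the left of the pivot are <= 20, and all elements to the right are > 20.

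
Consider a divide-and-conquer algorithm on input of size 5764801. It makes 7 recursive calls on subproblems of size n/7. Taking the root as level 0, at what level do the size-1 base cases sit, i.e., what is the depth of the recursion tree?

For divide and conquer with division factor 7:

Problem sizes at each level:
Level 0: 5764801
Level 1: 823543
Level 2: 117649
Level 3: 16807
Level 4: 2401
Level 5: 343
Level 6: 49
Level 7: 7
Level 8: 1

The root is level 0 and the size-1 base case is level 8 (the tree spans levels 0 through 8, i.e. 9 levels counting the root), so the depth is the number of divisions: log_7(5764801) = 8

The recursion tree depth is log_7(5764801) = 8. At each level, the problem size is divided by 7, so it takes 8 divisions to reduce to a base case of size 1. The algorithm makes 7 recursive calls at each level.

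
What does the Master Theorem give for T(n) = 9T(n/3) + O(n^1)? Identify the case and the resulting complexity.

Master Theorem for T(n) = 9T(n/3) + O(n^1):

a = 9, b = 3, c = 1
log_b(a) = log_3(9) = 2.0000

Case 1: c = 1 < log_3(9) = 2.0000
T(n) = O(n^(log_3 9)) = O(n^2)

For T(n) = 9T(n/3) + O(n^1): log_3(9) = 2.0000. This is Case 1 of the Master Theorem (c < log_b(a), work dominated by leaves), giving O(n^2).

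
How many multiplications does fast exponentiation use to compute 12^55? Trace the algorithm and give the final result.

Computing 12^55 by squaring (build up from 12^1; each line after the first costs one multiplication):

12^1 = 12
12^2 = (12^1)^2 = 12^2 = 144
12^3 = 12 * 12^2 = 12 * 144 = 1728
12^6 = (12^3)^2 = 1728^2 = 2985984
12^12 = (12^6)^2 = 2985984^2 = 8916100448256
12^13 = 12 * 12^12 = 12 * 8916100448256 = 106993205379072
12^26 = (12^13)^2 = 106993205379072^2 = 11447545997288281555215581184
12^27 = 12 * 12^26 = 12 * 11447545997288281555215581184 = 137370551967459378662586974208
12^54 = (12^27)^2 = 137370551967459378662586974208^2 = 18870668547844457769972080826950345531368943638112857227264
12^55 = 12 * 12^54 = 12 * 18870668547844457769972080826950345531368943638112857227264 = 226448022574133493239664969923404146376427323657354286727168

Result: 226448022574133493239664969923404146376427323657354286727168
Multiplications needed: 9 (9 lines after 12^1)

12^55 = 226448022574133493239664969923404146376427323657354286727168. Using exponentiation by squaring, this requires 9 multiplications. The key idea: if the exponent is even, square the half-power; if odd, multiply by the base once.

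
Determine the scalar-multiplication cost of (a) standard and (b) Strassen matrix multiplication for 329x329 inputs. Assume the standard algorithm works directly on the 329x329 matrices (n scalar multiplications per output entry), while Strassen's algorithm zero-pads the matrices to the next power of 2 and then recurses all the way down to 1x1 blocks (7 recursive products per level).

Matrix multiplication for 329x329 matrices:

Strassen's algorithm requires power-of-2 dimensions. Pad 329x329 to 512x512 (next power of 2).

Standard algorithm: 329^3 = 35611289 multiplications
Strassen's algorithm: 7^(log2(512)) = 7^9 = 40353607 multiplications
Difference: 35611289 - 40353607 = -4742318 (Strassen uses MORE here due to padding overhead — for small or just-over-power-of-2 n, padding can outweigh the per-level savings)

Standard: 35611289 multiplications (329^3). Strassen: 40353607 multiplications (7^9, after padding to 512x512). Strassen reduces 8 recursive multiplications to 7 at each level.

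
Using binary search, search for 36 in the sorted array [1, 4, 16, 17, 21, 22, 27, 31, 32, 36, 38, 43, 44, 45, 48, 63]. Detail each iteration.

Binary search for 36 in [1, 4, 16, 17, 21, 22, 27, 31, 32, 36, 38, 43, 44, 45, 48, 63]:

lo=0, hi=15, mid=7, arr[mid]=31 -> 31 < 36, search right half
lo=8, hi=15, mid=11, arr[mid]=43 -> 43 > 36, search left half
lo=8, hi=10, mid=9, arr[mid]=36 -> Found target at index 9!

Binary search finds 36 at index 9 after 3 comparisons. The search repeatedly halves the search space by comparing with the middle element.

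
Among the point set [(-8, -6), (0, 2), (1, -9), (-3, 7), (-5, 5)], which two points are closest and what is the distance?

Computing all pairwise distances among 5 points:

d((-8, -6), (0, 2)) = 11.3137
d((-8, -6), (1, -9)) = 9.4868
d((-8, -6), (-3, 7)) = 13.9284
d((-8, -6), (-5, 5)) = 11.4018
d((0, 2), (1, -9)) = 11.0454
d((0, 2), (-3, 7)) = 5.831
d((0, 2), (-5, 5)) = 5.831
d((1, -9), (-3, 7)) = 16.4924
d((1, -9), (-5, 5)) = 15.2315
d((-3, 7), (-5, 5)) = 2.8284 <-- minimum

Closest pair: (-3, 7) and (-5, 5) with distance 2.8284

The closest pair is (-3, 7) and (-5, 5) with Euclidean distance 2.8284. For 5 points, brute-force pairwise comparison is shown above. For large n, the divide-and-conquer algorithm (sort by x, recurse on halves, check the dividing strip) achieves O(n log n).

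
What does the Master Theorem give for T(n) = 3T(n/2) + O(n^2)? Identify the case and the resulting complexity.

Master Theorem for T(n) = 3T(n/2) + O(n^2):

a = 3, b = 2, c = 2
log_b(a) = log_2(3) = 1.5850

Case 3: c = 2 > log_2(3) = 1.5850
T(n) = O(n^2) = O(n^2)

For T(n) = 3T(n/2) + O(n^2): log_2(3) = 1.5850. This is Case 3 of the Master Theorem (c > log_b(a), work dominated by root), giving O(n^2).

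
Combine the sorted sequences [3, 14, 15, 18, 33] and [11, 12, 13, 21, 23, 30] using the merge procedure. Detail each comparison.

Merging process:

Compare 3 vs 11: take 3 from left. Merged: [3]
Compare 14 vs 11: take 11 from right. Merged: [3, 11]
Compare 14 vs 12: take 12 from right. Merged: [3, 11, 12]
Compare 14 vs 13: take 13 from right. Merged: [3, 11, 12, 13]
Compare 14 vs 21: take 14 from left. Merged: [3, 11, 12, 13, 14]
Compare 15 vs 21: take 15 from left. Merged: [3, 11, 12, 13, 14, 15]
Compare 18 vs 21: take 18 from left. Merged: [3, 11, 12, 13, 14, 15, 18]
Compare 33 vs 21: take 21 from right. Merged: [3, 11, 12, 13, 14, 15, 18, 21]
Compare 33 vs 23: take 23 from right. Merged: [3, 11, 12, 13, 14, 15, 18, 21, 23]
Compare 33 vs 30: take 30 from right. Merged: [3, 11, 12, 13, 14, 15, 18, 21, 23, 30]
Append remaining from left: [33]. Merged: [3, 11, 12, 13, 14, 15, 18, 21, 23, 30, 33]

Final merged array: [3, 11, 12, 13, 14, 15, 18, 21, 23, 30, 33]
Total comparisons: 10

The merged array is [3, 11, 12, 13, 14, 15, 18, 21, 23, 30, 33], requiring 10 comparisons. The merge step runs in O(n) time where n is the total number of elements.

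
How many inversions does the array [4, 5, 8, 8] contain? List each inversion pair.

Finding inversions in [4, 5, 8, 8]:


Total inversions: 0

The array has 0 inversions. It is already sorted.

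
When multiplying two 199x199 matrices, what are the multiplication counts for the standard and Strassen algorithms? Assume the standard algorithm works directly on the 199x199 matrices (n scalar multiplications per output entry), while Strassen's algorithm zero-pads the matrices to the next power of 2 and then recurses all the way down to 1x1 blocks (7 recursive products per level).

Matrix multiplication for 199x199 matrices:

Strassen's algorithm requires power-of-2 dimensions. Pad 199x199 to 256x256 (next power of 2).

Standard algorithm: 199^3 = 7880599 multiplications
Strassen's algorithm: 7^(log2(256)) = 7^8 = 5764801 multiplications
Savings: 7880599 - 5764801 = 2115798 multiplications

Standard: 7880599 multiplications (199^3). Strassen: 5764801 multiplications (7^8, after padding to 256x256). Strassen reduces 8 recursive multiplications to 7 at each level.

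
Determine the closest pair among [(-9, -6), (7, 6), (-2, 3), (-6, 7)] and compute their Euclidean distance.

Computing all pairwise distances among 4 points:

d((-9, -6), (7, 6)) = 20.0
d((-9, -6), (-2, 3)) = 11.4018
d((-9, -6), (-6, 7)) = 13.3417
d((7, 6), (-2, 3)) = 9.4868
d((7, 6), (-6, 7)) = 13.0384
d((-2, 3), (-6, 7)) = 5.6569 <-- minimum

Closest pair: (-2, 3) and (-6, 7) with distance 5.6569

The closest pair is (-2, 3) and (-6, 7) with Euclidean distance 5.6569. For 4 points, brute-force pairwise comparison is shown above. For large n, the divide-and-conquer algorithm (sort by x, recurse on halves, check the dividing strip) achieves O(n log n).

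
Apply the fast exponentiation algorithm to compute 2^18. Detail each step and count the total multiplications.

Computing 2^18 by squaring (build up from 2^1; each line after the first costs one multiplication):

2^1 = 2
2^2 = (2^1)^2 = 2^2 = 4
2^4 = (2^2)^2 = 4^2 = 16
2^8 = (2^4)^2 = 16^2 = 256
2^9 = 2 * 2^8 = 2 * 256 = 512
2^18 = (2^9)^2 = 512^2 = 262144

Result: 262144
Multiplications needed: 5 (5 lines after 2^1)

2^18 = 262144. Using exponentiation by squaring, this requires 5 multiplications. The key idea: if the exponent is even, square the half-power; if odd, multiply by the base once.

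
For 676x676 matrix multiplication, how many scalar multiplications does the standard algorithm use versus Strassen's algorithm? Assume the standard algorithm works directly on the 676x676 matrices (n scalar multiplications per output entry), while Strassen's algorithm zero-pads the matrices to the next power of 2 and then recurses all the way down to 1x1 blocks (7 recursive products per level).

Matrix multiplication for 676x676 matrices:

Strassen's algorithm requires power-of-2 dimensions. Pad 676x676 to 1024x1024 (next power of 2).

Standard algorithm: 676^3 = 308915776 multiplications
Strassen's algorithm: 7^(log2(1024)) = 7^10 = 282475249 multiplications
Savings: 308915776 - 282475249 = 26440527 multiplications

Standard: 308915776 multiplications (676^3). Strassen: 282475249 multiplications (7^10, after padding to 1024x1024). Strassen reduces 8 recursive multiplications to 7 at each level.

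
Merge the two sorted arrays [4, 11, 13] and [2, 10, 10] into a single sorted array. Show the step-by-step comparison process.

Merging process:

Compare 4 vs 2: take 2 from right. Merged: [2]
Compare 4 vs 10: take 4 from left. Merged: [2, 4]
Compare 11 vs 10: take 10 from right. Merged: [2, 4, 10]
Compare 11 vs 10: take 10 from right. Merged: [2, 4, 10, 10]
Append remaining from left: [11, 13]. Merged: [2, 4, 10, 10, 11, 13]

Final merged array: [2, 4, 10, 10, 11, 13]
Total comparisons: 4

The merged array is [2, 4, 10, 10, 11, 13], requiring 4 comparisons. The merge step runs in O(n) time where n is the total number of elements.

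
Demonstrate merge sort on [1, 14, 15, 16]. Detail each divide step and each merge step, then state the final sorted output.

Merge sort trace:

Split: [1, 14, 15, 16] -> [1, 14] and [15, 16]
  Split: [1, 14] -> [1] and [14]
  Merge: [1] + [14] -> [1, 14]
  Split: [15, 16] -> [15] and [16]
  Merge: [15] + [16] -> [15, 16]
Merge: [1, 14] + [15, 16] -> [1, 14, 15, 16]

Final sorted array: [1, 14, 15, 16]

The merge sort proceeds by recursively splitting the array and merging sorted halves.
After all merges, the sorted array is [1, 14, 15, 16].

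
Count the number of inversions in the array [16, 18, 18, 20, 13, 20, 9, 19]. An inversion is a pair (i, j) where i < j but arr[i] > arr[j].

Finding inversions in [16, 18, 18, 20, 13, 20, 9, 19]:

(0, 4): arr[0]=16 > arr[4]=13
(0, 6): arr[0]=16 > arr[6]=9
(1, 4): arr[1]=18 > arr[4]=13
(1, 6): arr[1]=18 > arr[6]=9
(2, 4): arr[2]=18 > arr[4]=13
(2, 6): arr[2]=18 > arr[6]=9
(3, 4): arr[3]=20 > arr[4]=13
(3, 6): arr[3]=20 > arr[6]=9
(3, 7): arr[3]=20 > arr[7]=19
(4, 6): arr[4]=13 > arr[6]=9
(5, 6): arr[5]=20 > arr[6]=9
(5, 7): arr[5]=20 > arr[7]=19

Total inversions: 12

The array has 12 inversion(s): (0,4), (0,6), (1,4), (1,6), (2,4), (2,6), (3,4), (3,6), (3,7), (4,6), (5,6), (5,7). Each pair (i,j) satisfies i < j and arr[i] > arr[j].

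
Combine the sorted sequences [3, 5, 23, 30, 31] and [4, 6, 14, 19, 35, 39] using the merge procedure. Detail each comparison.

Merging process:

Compare 3 vs 4: take 3 from left. Merged: [3]
Compare 5 vs 4: take 4 from right. Merged: [3, 4]
Compare 5 vs 6: take 5 from left. Merged: [3, 4, 5]
Compare 23 vs 6: take 6 from right. Merged: [3, 4, 5, 6]
Compare 23 vs 14: take 14 from right. Merged: [3, 4, 5, 6, 14]
Compare 23 vs 19: take 19 from right. Merged: [3, 4, 5, 6, 14, 19]
Compare 23 vs 35: take 23 from left. Merged: [3, 4, 5, 6, 14, 19, 23]
Compare 30 vs 35: take 30 from left. Merged: [3, 4, 5, 6, 14, 19, 23, 30]
Compare 31 vs 35: take 31 from left. Merged: [3, 4, 5, 6, 14, 19, 23, 30, 31]
Append remaining from right: [35, 39]. Merged: [3, 4, 5, 6, 14, 19, 23, 30, 31, 35, 39]

Final merged array: [3, 4, 5, 6, 14, 19, 23, 30, 31, 35, 39]
Total comparisons: 9

The merged array is [3, 4, 5, 6, 14, 19, 23, 30, 31, 35, 39], requiring 9 comparisons. The merge step runs in O(n) time where n is the total number of elements.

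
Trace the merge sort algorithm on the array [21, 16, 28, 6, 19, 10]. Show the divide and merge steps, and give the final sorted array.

Merge sort trace:

Split: [21, 16, 28, 6, 19, 10] -> [21, 16, 28] and [6, 19, 10]
  Split: [21, 16, 28] -> [21] and [16, 28]
    Split: [16, 28] -> [16] and [28]
    Merge: [16] + [28] -> [16, 28]
  Merge: [21] + [16, 28] -> [16, 21, 28]
  Split: [6, 19, 10] -> [6] and [19, 10]
    Split: [19, 10] -> [19] and [10]
    Merge: [19] + [10] -> [10, 19]
  Merge: [6] + [10, 19] -> [6, 10, 19]
Merge: [16, 21, 28] + [6, 10, 19] -> [6, 10, 16, 19, 21, 28]

Final sorted array: [6, 10, 16, 19, 21, 28]

The merge sort proceeds by recursively splitting the array and merging sorted halves.
After all merges, the sorted array is [6, 10, 16, 19, 21, 28].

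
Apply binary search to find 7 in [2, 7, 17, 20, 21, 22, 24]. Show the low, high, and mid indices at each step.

Binary search for 7 in [2, 7, 17, 20, 21, 22, 24]:

lo=0, hi=6, mid=3, arr[mid]=20 -> 20 > 7, search left half
lo=0, hi=2, mid=1, arr[mid]=7 -> Found target at index 1!

Binary search finds 7 at index 1 after 2 comparisons. The search repeatedly halves the search space by comparing with the middle element.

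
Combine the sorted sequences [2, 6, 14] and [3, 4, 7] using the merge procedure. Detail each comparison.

Merging process:

Compare 2 vs 3: take 2 from left. Merged: [2]
Compare 6 vs 3: take 3 from right. Merged: [2, 3]
Compare 6 vs 4: take 4 from right. Merged: [2, 3, 4]
Compare 6 vs 7: take 6 from left. Merged: [2, 3, 4, 6]
Compare 14 vs 7: take 7 from right. Merged: [2, 3, 4, 6, 7]
Append remaining from left: [14]. Merged: [2, 3, 4, 6, 7, 14]

Final merged array: [2, 3, 4, 6, 7, 14]
Total comparisons: 5

The merged array is [2, 3, 4, 6, 7, 14], requiring 5 comparisons. The merge step runs in O(n) time where n is the total number of elements.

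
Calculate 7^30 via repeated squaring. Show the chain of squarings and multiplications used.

Computing 7^30 by squaring (build up from 7^1; each line after the first costs one multiplication):

7^1 = 7
7^2 = (7^1)^2 = 7^2 = 49
7^3 = 7 * 7^2 = 7 * 49 = 343
7^6 = (7^3)^2 = 343^2 = 117649
7^7 = 7 * 7^6 = 7 * 117649 = 823543
7^14 = (7^7)^2 = 823543^2 = 678223072849
7^15 = 7 * 7^14 = 7 * 678223072849 = 4747561509943
7^30 = (7^15)^2 = 4747561509943^2 = 22539340290692258087863249

Result: 22539340290692258087863249
Multiplications needed: 7 (7 lines after 7^1)

7^30 = 22539340290692258087863249. Using exponentiation by squaring, this requires 7 multiplications. The key idea: if the exponent is even, square the half-power; if odd, multiply by the base once.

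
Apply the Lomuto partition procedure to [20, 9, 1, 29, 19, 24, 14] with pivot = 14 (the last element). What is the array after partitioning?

Lomuto partition with pivot = 14:

Initial array: [20, 9, 1, 29, 19, 24, 14]

arr[0]=20 > 14: no swap
arr[1]=9 <= 14: swap with position 0, array becomes [9, 20, 1, 29, 19, 24, 14]
arr[2]=1 <= 14: swap with position 1, array becomes [9, 1, 20, 29, 19, 24, 14]
arr[3]=29 > 14: no swap
arr[4]=19 > 14: no swap
arr[5]=24 > 14: no swap

Place pivot at position 2: [9, 1, 14, 29, 19, 24, 20]
Pivot position: 2

After partitioning with pivot 14, the array becomes [9, 1, 14, 29, 19, 24, 20]. The pivot is placed at index 2. All elements to the left of the pivot are <= 14, and all elements to the right are > 14.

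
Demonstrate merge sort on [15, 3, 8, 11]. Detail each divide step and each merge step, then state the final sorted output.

Merge sort trace:

Split: [15, 3, 8, 11] -> [15, 3] and [8, 11]
  Split: [15, 3] -> [15] and [3]
  Merge: [15] + [3] -> [3, 15]
  Split: [8, 11] -> [8] and [11]
  Merge: [8] + [11] -> [8, 11]
Merge: [3, 15] + [8, 11] -> [3, 8, 11, 15]

Final sorted array: [3, 8, 11, 15]

The merge sort proceeds by recursively splitting the array and merging sorted halves.
After all merges, the sorted array is [3, 8, 11, 15].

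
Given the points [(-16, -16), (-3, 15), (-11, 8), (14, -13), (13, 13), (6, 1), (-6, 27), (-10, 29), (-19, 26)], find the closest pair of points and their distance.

Computing all pairwise distances among 9 points:

d((-16, -16), (-3, 15)) = 33.6155
d((-16, -16), (-11, 8)) = 24.5153
d((-16, -16), (14, -13)) = 30.1496
d((-16, -16), (13, 13)) = 41.0122
d((-16, -16), (6, 1)) = 27.8029
d((-16, -16), (-6, 27)) = 44.1475
d((-16, -16), (-10, 29)) = 45.3982
d((-16, -16), (-19, 26)) = 42.107
d((-3, 15), (-11, 8)) = 10.6301
d((-3, 15), (14, -13)) = 32.7567
d((-3, 15), (13, 13)) = 16.1245
d((-3, 15), (6, 1)) = 16.6433
d((-3, 15), (-6, 27)) = 12.3693
d((-3, 15), (-10, 29)) = 15.6525
d((-3, 15), (-19, 26)) = 19.4165
d((-11, 8), (14, -13)) = 32.6497
d((-11, 8), (13, 13)) = 24.5153
d((-11, 8), (6, 1)) = 18.3848
d((-11, 8), (-6, 27)) = 19.6469
d((-11, 8), (-10, 29)) = 21.0238
d((-11, 8), (-19, 26)) = 19.6977
d((14, -13), (13, 13)) = 26.0192
d((14, -13), (6, 1)) = 16.1245
d((14, -13), (-6, 27)) = 44.7214
d((14, -13), (-10, 29)) = 48.3735
d((14, -13), (-19, 26)) = 51.0882
d((13, 13), (6, 1)) = 13.8924
d((13, 13), (-6, 27)) = 23.6008
d((13, 13), (-10, 29)) = 28.0179
d((13, 13), (-19, 26)) = 34.5398
d((6, 1), (-6, 27)) = 28.6356
d((6, 1), (-10, 29)) = 32.249
d((6, 1), (-19, 26)) = 35.3553
d((-6, 27), (-10, 29)) = 4.4721 <-- minimum
d((-6, 27), (-19, 26)) = 13.0384
d((-10, 29), (-19, 26)) = 9.4868

Closest pair: (-6, 27) and (-10, 29) with distance 4.4721

The closest pair is (-6, 27) and (-10, 29) with Euclidean distance 4.4721. For 9 points, brute-force pairwise comparison is shown above. For large n, the divide-and-conquer algorithm (sort by x, recurse on halves, check the dividing strip) achieves O(n log n).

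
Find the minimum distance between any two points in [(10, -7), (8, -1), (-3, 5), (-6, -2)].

Computing all pairwise distances among 4 points:

d((10, -7), (8, -1)) = 6.3246 <-- minimum
d((10, -7), (-3, 5)) = 17.6918
d((10, -7), (-6, -2)) = 16.7631
d((8, -1), (-3, 5)) = 12.53
d((8, -1), (-6, -2)) = 14.0357
d((-3, 5), (-6, -2)) = 7.6158

Closest pair: (10, -7) and (8, -1) with distance 6.3246

The closest pair is (10, -7) and (8, -1) with Euclidean distance 6.3246. For 4 points, brute-force pairwise comparison is shown above. For large n, the divide-and-conquer algorithm (sort by x, recurse on halves, check the dividing strip) achieves O(n log n).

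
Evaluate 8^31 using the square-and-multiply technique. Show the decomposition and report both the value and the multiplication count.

Computing 8^31 by squaring (build up from 8^1; each line after the first costs one multiplication):

8^1 = 8
8^2 = (8^1)^2 = 8^2 = 64
8^3 = 8 * 8^2 = 8 * 64 = 512
8^6 = (8^3)^2 = 512^2 = 262144
8^7 = 8 * 8^6 = 8 * 262144 = 2097152
8^14 = (8^7)^2 = 2097152^2 = 4398046511104
8^15 = 8 * 8^14 = 8 * 4398046511104 = 35184372088832
8^30 = (8^15)^2 = 35184372088832^2 = 1237940039285380274899124224
8^31 = 8 * 8^30 = 8 * 1237940039285380274899124224 = 9903520314283042199192993792

Result: 9903520314283042199192993792
Multiplications needed: 8 (8 lines after 8^1)

8^31 = 9903520314283042199192993792. Using exponentiation by squaring, this requires 8 multiplications. The key idea: if the exponent is even, square the half-power; if odd, multiply by the base once.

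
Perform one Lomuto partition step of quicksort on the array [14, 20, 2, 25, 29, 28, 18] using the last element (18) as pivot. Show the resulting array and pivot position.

Lomuto partition with pivot = 18:

Initial array: [14, 20, 2, 25, 29, 28, 18]

arr[0]=14 <= 18: swap with position 0, array becomes [14, 20, 2, 25, 29, 28, 18]
arr[1]=20 > 18: no swap
arr[2]=2 <= 18: swap with position 1, array becomes [14, 2, 20, 25, 29, 28, 18]
arr[3]=25 > 18: no swap
arr[4]=29 > 18: no swap
arr[5]=28 > 18: no swap

Place pivot at position 2: [14, 2, 18, 25, 29, 28, 20]
Pivot position: 2

After partitioning with pivot 18, the array becomes [14, 2, 18, 25, 29, 28, 20]. The pivot is placed at index 2. All elements to the left of the pivot are <= 18, and all elements to the right are > 18.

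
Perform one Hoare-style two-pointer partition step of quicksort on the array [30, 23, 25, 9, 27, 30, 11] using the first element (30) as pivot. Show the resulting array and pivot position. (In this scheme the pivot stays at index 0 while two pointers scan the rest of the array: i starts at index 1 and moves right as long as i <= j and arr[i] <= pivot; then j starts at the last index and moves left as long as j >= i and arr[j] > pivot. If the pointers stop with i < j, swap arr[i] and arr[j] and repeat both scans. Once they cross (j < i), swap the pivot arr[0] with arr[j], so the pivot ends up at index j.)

Hoare-style two-pointer partition with pivot = 30:

Initial array: [30, 23, 25, 9, 27, 30, 11]

Pointers start at i = 1, j = 6.
i ends at 7, j ends at 6: the pointers have crossed (j < i), so scanning stops.

Swap pivot arr[0] with arr[6] to place pivot at position 6: [11, 23, 25, 9, 27, 30, 30]
Pivot position: 6

After partitioning with pivot 30, the array becomes [11, 23, 25, 9, 27, 30, 30]. The pivot is placed at index 6. All elements to the left of the pivot are <= 30, and all elements to the right are > 30.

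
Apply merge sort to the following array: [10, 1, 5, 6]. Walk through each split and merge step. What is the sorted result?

Merge sort trace:

Split: [10, 1, 5, 6] -> [10, 1] and [5, 6]
  Split: [10, 1] -> [10] and [1]
  Merge: [10] + [1] -> [1, 10]
  Split: [5, 6] -> [5] and [6]
  Merge: [5] + [6] -> [5, 6]
Merge: [1, 10] + [5, 6] -> [1, 5, 6, 10]

Final sorted array: [1, 5, 6, 10]

The merge sort proceeds by recursively splitting the array and merging sorted halves.
After all merges, the sorted array is [1, 5, 6, 10].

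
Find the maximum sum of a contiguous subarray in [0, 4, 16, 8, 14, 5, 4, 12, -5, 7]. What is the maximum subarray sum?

Using Kadane's algorithm on [0, 4, 16, 8, 14, 5, 4, 12, -5, 7]:

Scanning through the array:
Position 1 (value 4): max_ending_here = 4, max_so_far = 4
Position 2 (value 16): max_ending_here = 20, max_so_far = 20
Position 3 (value 8): max_ending_here = 28, max_so_far = 28
Position 4 (value 14): max_ending_here = 42, max_so_far = 42
Position 5 (value 5): max_ending_here = 47, max_so_far = 47
Position 6 (value 4): max_ending_here = 51, max_so_far = 51
Position 7 (value 12): max_ending_here = 63, max_so_far = 63
Position 8 (value -5): max_ending_here = 58, max_so_far = 63
Position 9 (value 7): max_ending_here = 65, max_so_far = 65

Maximum subarray: [0, 4, 16, 8, 14, 5, 4, 12, -5, 7]
Maximum sum: 65

The maximum subarray is [0, 4, 16, 8, 14, 5, 4, 12, -5, 7] with sum 65. This subarray runs from index 0 to index 9.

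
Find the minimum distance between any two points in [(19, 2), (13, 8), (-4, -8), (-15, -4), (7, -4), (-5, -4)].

Computing all pairwise distances among 6 points:

d((19, 2), (13, 8)) = 8.4853
d((19, 2), (-4, -8)) = 25.0799
d((19, 2), (-15, -4)) = 34.5254
d((19, 2), (7, -4)) = 13.4164
d((19, 2), (-5, -4)) = 24.7386
d((13, 8), (-4, -8)) = 23.3452
d((13, 8), (-15, -4)) = 30.4631
d((13, 8), (7, -4)) = 13.4164
d((13, 8), (-5, -4)) = 21.6333
d((-4, -8), (-15, -4)) = 11.7047
d((-4, -8), (7, -4)) = 11.7047
d((-4, -8), (-5, -4)) = 4.1231 <-- minimum
d((-15, -4), (7, -4)) = 22.0
d((-15, -4), (-5, -4)) = 10.0
d((7, -4), (-5, -4)) = 12.0

Closest pair: (-4, -8) and (-5, -4) with distance 4.1231

The closest pair is (-4, -8) and (-5, -4) with Euclidean distance 4.1231. For 6 points, brute-force pairwise comparison is shown above. For large n, the divide-and-conquer algorithm (sort by x, recurse on halves, check the dividing strip) achieves O(n log n).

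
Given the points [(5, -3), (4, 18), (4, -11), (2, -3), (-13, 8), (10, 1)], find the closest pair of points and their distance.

Computing all pairwise distances among 6 points:

d((5, -3), (4, 18)) = 21.0238
d((5, -3), (4, -11)) = 8.0623
d((5, -3), (2, -3)) = 3.0 <-- minimum
d((5, -3), (-13, 8)) = 21.095
d((5, -3), (10, 1)) = 6.4031
d((4, 18), (4, -11)) = 29.0
d((4, 18), (2, -3)) = 21.095
d((4, 18), (-13, 8)) = 19.7231
d((4, 18), (10, 1)) = 18.0278
d((4, -11), (2, -3)) = 8.2462
d((4, -11), (-13, 8)) = 25.4951
d((4, -11), (10, 1)) = 13.4164
d((2, -3), (-13, 8)) = 18.6011
d((2, -3), (10, 1)) = 8.9443
d((-13, 8), (10, 1)) = 24.0416

Closest pair: (5, -3) and (2, -3) with distance 3.0

The closest pair is (5, -3) and (2, -3) with Euclidean distance 3.0. For 6 points, brute-force pairwise comparison is shown above. For large n, the divide-and-conquer algorithm (sort by x, recurse on halves, check the dividing strip) achieves O(n log n).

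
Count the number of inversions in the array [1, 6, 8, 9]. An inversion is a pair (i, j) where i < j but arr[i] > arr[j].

Finding inversions in [1, 6, 8, 9]:


Total inversions: 0

The array has 0 inversions. It is already sorted.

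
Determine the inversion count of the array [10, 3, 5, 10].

Finding inversions in [10, 3, 5, 10]:

(0, 1): arr[0]=10 > arr[1]=3
(0, 2): arr[0]=10 > arr[2]=5

Total inversions: 2

The array has 2 inversion(s): (0,1), (0,2). Each pair (i,j) satisfies i < j and arr[i] > arr[j].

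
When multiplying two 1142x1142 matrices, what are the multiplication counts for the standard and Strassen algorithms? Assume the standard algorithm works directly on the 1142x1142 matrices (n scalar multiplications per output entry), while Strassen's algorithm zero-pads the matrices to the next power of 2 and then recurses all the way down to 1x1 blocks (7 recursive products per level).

Matrix multiplication for 1142x1142 matrices:

Strassen's algorithm requires power-of-2 dimensions. Pad 1142x1142 to 2048x2048 (next power of 2).

Standard algorithm: 1142^3 = 1489355288 multiplications
Strassen's algorithm: 7^(log2(2048)) = 7^11 = 1977326743 multiplications
Difference: 1489355288 - 1977326743 = -487971455 (Strassen uses MORE here due to padding overhead — for small or just-over-power-of-2 n, padding can outweigh the per-level savings)

Standard: 1489355288 multiplications (1142^3). Strassen: 1977326743 multiplications (7^11, after padding to 2048x2048). Strassen reduces 8 recursive multiplications to 7 at each level.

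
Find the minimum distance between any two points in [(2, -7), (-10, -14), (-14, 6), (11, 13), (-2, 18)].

Computing all pairwise distances among 5 points:

d((2, -7), (-10, -14)) = 13.8924 <-- minimum
d((2, -7), (-14, 6)) = 20.6155
d((2, -7), (11, 13)) = 21.9317
d((2, -7), (-2, 18)) = 25.318
d((-10, -14), (-14, 6)) = 20.3961
d((-10, -14), (11, 13)) = 34.2053
d((-10, -14), (-2, 18)) = 32.9848
d((-14, 6), (11, 13)) = 25.9615
d((-14, 6), (-2, 18)) = 16.9706
d((11, 13), (-2, 18)) = 13.9284

Closest pair: (2, -7) and (-10, -14) with distance 13.8924

The closest pair is (2, -7) and (-10, -14) with Euclidean distance 13.8924. For 5 points, brute-force pairwise comparison is shown above. For large n, the divide-and-conquer algorithm (sort by x, recurse on halves, check the dividing strip) achieves O(n log n).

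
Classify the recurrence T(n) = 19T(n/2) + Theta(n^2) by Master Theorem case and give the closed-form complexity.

Master Theorem for T(n) = 19T(n/2) + O(n^2):

a = 19, b = 2, c = 2
log_b(a) = log_2(19) = 4.2479

Case 1: c = 2 < log_2(19) = 4.2479
T(n) = O(n^(log_2 19))

For T(n) = 19T(n/2) + O(n^2): log_2(19) = 4.2479. This is Case 1 of the Master Theorem (c < log_b(a), work dominated by leaves), giving O(n^(log_2 19)).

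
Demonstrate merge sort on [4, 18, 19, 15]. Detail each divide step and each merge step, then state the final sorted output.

Merge sort trace:

Split: [4, 18, 19, 15] -> [4, 18] and [19, 15]
  Split: [4, 18] -> [4] and [18]
  Merge: [4] + [18] -> [4, 18]
  Split: [19, 15] -> [19] and [15]
  Merge: [19] + [15] -> [15, 19]
Merge: [4, 18] + [15, 19] -> [4, 15, 18, 19]

Final sorted array: [4, 15, 18, 19]

The merge sort proceeds by recursively splitting the array and merging sorted halves.
After all merges, the sorted array is [4, 15, 18, 19].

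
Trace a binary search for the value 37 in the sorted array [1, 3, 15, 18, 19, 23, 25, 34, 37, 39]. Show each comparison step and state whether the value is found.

Binary search for 37 in [1, 3, 15, 18, 19, 23, 25, 34, 37, 39]:

lo=0, hi=9, mid=4, arr[mid]=19 -> 19 < 37, search right half
lo=5, hi=9, mid=7, arr[mid]=34 -> 34 < 37, search right half
lo=8, hi=9, mid=8, arr[mid]=37 -> Found target at index 8!

Binary search finds 37 at index 8 after 3 comparisons. The search repeatedly halves the search space by comparing with the middle element.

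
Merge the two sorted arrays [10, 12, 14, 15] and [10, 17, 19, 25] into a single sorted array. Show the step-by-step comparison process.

Merging process:

Compare 10 vs 10: take 10 from left. Merged: [10]
Compare 12 vs 10: take 10 from right. Merged: [10, 10]
Compare 12 vs 17: take 12 from left. Merged: [10, 10, 12]
Compare 14 vs 17: take 14 from left. Merged: [10, 10, 12, 14]
Compare 15 vs 17: take 15 from left. Merged: [10, 10, 12, 14, 15]
Append remaining from right: [17, 19, 25]. Merged: [10, 10, 12, 14, 15, 17, 19, 25]

Final merged array: [10, 10, 12, 14, 15, 17, 19, 25]
Total comparisons: 5

The merged array is [10, 10, 12, 14, 15, 17, 19, 25], requiring 5 comparisons. The merge step runs in O(n) time where n is the total number of elements.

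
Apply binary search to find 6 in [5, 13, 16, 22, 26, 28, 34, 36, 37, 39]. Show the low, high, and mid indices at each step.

Binary search for 6 in [5, 13, 16, 22, 26, 28, 34, 36, 37, 39]:

lo=0, hi=9, mid=4, arr[mid]=26 -> 26 > 6, search left half
lo=0, hi=3, mid=1, arr[mid]=13 -> 13 > 6, search left half
lo=0, hi=0, mid=0, arr[mid]=5 -> 5 < 6, search right half
lo=1 > hi=0, target 6 not found

Binary search determines that 6 is not in the array after 3 comparisons. The search space was exhausted without finding the target.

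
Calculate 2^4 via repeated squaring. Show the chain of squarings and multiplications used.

Computing 2^4 by squaring (build up from 2^1; each line after the first costs one multiplication):

2^1 = 2
2^2 = (2^1)^2 = 2^2 = 4
2^4 = (2^2)^2 = 4^2 = 16

Result: 16
Multiplications needed: 2 (2 lines after 2^1)

2^4 = 16. Using exponentiation by squaring, this requires 2 multiplications. The key idea: if the exponent is even, square the half-power; if odd, multiply by the base once.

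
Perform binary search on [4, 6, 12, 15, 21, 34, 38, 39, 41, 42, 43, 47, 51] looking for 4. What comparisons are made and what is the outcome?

Binary search for 4 in [4, 6, 12, 15, 21, 34, 38, 39, 41, 42, 43, 47, 51]:

lo=0, hi=12, mid=6, arr[mid]=38 -> 38 > 4, search left half
lo=0, hi=5, mid=2, arr[mid]=12 -> 12 > 4, search left half
lo=0, hi=1, mid=0, arr[mid]=4 -> Found target at index 0!

Binary search finds 4 at index 0 after 3 comparisons. The search repeatedly halves the search space by comparing with the middle element.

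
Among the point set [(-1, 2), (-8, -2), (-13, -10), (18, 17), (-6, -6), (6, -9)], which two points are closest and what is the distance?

Computing all pairwise distances among 6 points:

d((-1, 2), (-8, -2)) = 8.0623
d((-1, 2), (-13, -10)) = 16.9706
d((-1, 2), (18, 17)) = 24.2074
d((-1, 2), (-6, -6)) = 9.434
d((-1, 2), (6, -9)) = 13.0384
d((-8, -2), (-13, -10)) = 9.434
d((-8, -2), (18, 17)) = 32.2025
d((-8, -2), (-6, -6)) = 4.4721 <-- minimum
d((-8, -2), (6, -9)) = 15.6525
d((-13, -10), (18, 17)) = 41.1096
d((-13, -10), (-6, -6)) = 8.0623
d((-13, -10), (6, -9)) = 19.0263
d((18, 17), (-6, -6)) = 33.2415
d((18, 17), (6, -9)) = 28.6356
d((-6, -6), (6, -9)) = 12.3693

Closest pair: (-8, -2) and (-6, -6) with distance 4.4721

The closest pair is (-8, -2) and (-6, -6) with Euclidean distance 4.4721. For 6 points, brute-force pairwise comparison is shown above. For large n, the divide-and-conquer algorithm (sort by x, recurse on halves, check the dividing strip) achieves O(n log n).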